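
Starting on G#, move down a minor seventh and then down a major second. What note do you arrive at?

A minor seventh down from G# is A# (letter A, 10 semitones down).
A major second down from A# is G# (letter G, 2 semitones down).

G#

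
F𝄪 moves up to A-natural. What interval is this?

Counting letters F–G–A gives a third.
F##→A = 2 semitones, 2 narrower than the major third (4), so diminished.

diminished third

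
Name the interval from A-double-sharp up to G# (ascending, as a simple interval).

diminished seventh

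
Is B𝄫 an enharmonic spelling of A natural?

Yes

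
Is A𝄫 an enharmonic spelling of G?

Yes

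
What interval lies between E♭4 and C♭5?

Counting letters E–F–G–A–B–C gives a sixth.
Eb→Cb = 8 semitones, 1 narrower than the major sixth (9), so minor.

minor sixth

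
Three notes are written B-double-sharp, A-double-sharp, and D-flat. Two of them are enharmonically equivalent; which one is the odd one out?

A##

In 12-tone equal temperament, enharmonic equivalents share a pitch class. B## is pitch class 1; A## is pitch class 11; Db is pitch class 1.
B## and Db share pitch class 1, while A## is pitch class 11.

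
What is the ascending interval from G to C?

The letter names run G→C, a span of 3 letter steps, so the interval is some kind of fourth.
G to C is 5 semitones. A perfect fourth is 5, so 5 makes it perfect.

perfect fourth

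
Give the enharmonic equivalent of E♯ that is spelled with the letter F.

F

E# is pitch class 5. The letter F alone is pitch class 5.
Pitch class 5 on F needs no accidental: F.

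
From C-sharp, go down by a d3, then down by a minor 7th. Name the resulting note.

A diminished third down from C# is A## (letter A, 2 semitones down).
A minor seventh down from A## is B## (letter B, 10 semitones down).

B##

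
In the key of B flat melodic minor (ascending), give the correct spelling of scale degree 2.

The Bb melodic minor (ascending) scale runs Bb C Db Eb F G A.
Degree 2 is C.

C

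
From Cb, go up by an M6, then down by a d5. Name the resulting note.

D

A major sixth up from Cb is Ab (letter A, 9 semitones up).
A diminished fifth down from Ab is D (letter D, 6 semitones down).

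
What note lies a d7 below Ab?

B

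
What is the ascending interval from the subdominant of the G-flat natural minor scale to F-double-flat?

The subdominant of Gb natural minor is Cb.
Cb up to Fbb: letters C→F make it a fourth; 4 semitones makes it diminished.

diminished fourth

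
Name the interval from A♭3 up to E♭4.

perfect fifth

The letter names run A→E, a span of 4 letter steps, so the interval is some kind of fifth.
Ab to Eb is 7 semitones. A perfect fifth is 7, so 7 makes it perfect.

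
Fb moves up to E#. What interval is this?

The letter names run F→E, a span of 6 letter steps, so the interval is some kind of seventh.
Fb to E# is 13 semitones. A major seventh is 11, so 13 makes it doubly augmented.

doubly augmented seventh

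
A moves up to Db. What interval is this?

Counting letters A–B–C–D gives a fourth.
A→Db = 4 semitones, 1 narrower than the perfect fourth (5), so diminished.

diminished fourth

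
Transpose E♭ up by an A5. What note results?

A fifth above E lands on the letter B.
An augmented fifth spans 8 semitones, so Eb moves to pitch class 11. On the letter B that is B.

B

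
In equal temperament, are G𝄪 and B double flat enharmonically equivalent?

Yes

G## = pitch class 9 and Bbb = pitch class 9 — the same pitch class, so they are enharmonic equivalents.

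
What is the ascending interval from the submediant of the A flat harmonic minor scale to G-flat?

The submediant of Ab harmonic minor is Fb.
Fb up to Gb: letters F→G make it a second; 2 semitones makes it major.

major second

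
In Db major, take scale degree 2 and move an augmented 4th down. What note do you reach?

Scale degree 2 of Db major is Eb.
An augmented fourth (6 semitones) below Eb lands on the letter B, giving Bbb.

Bbb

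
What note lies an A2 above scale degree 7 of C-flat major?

C#

Scale degree 7 of Cb major is Bb.
An augmented second (3 semitones) above Bb lands on the letter C, giving C#.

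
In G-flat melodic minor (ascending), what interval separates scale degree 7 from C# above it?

augmented fifth

Scale degree 7 of Gb melodic minor (ascending) is F.
F up to C#: letters F→C make it a fifth; 8 semitones makes it augmented.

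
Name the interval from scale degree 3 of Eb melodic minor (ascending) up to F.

major seventh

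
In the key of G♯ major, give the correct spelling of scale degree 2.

A#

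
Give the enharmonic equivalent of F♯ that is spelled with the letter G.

Gb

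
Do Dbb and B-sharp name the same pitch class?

Yes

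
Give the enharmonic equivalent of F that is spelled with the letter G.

Plain G sits 2 semitones above F, so on the letter G the same pitch needs a double flat: Gbb.

Gbb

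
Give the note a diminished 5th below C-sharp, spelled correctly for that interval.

A fifth below C lands on the letter F.
A diminished fifth spans 6 semitones, so C# moves to pitch class 7. On the letter F that is F##.

F##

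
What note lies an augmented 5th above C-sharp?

G##

A fifth above C lands on the letter G.
An augmented fifth spans 8 semitones, so C# moves to pitch class 9. On the letter G that is G##.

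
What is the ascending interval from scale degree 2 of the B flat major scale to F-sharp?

augmented fourth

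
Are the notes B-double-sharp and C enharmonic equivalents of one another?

Two spellings are enharmonically equivalent only if they share a pitch class.
Here B## → 1, C → 0; 0 ≠ 1, so they are not.

No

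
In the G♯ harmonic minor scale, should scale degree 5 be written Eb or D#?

D#

Each scale degree takes a distinct letter name. Degree 5 of a scale on G must use the letter D.
D# and Eb are enharmonically the same pitch, but only D# uses the letter D, so it is the correct spelling here.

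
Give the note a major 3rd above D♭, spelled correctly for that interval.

F

A third above D lands on the letter F.
A major third spans 4 semitones, so Db moves to pitch class 5. On the letter F that is F.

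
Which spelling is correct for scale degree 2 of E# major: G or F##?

Each scale degree takes a distinct letter name. Degree 2 of a scale on E must use the letter F.
F## and G are enharmonically the same pitch, but only F## uses the letter F, so it is the correct spelling here.

F##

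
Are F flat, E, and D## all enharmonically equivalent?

Fb is pitch class 4; E is pitch class 4; D## is pitch class 4.
All spellings map to pitch class 4, so they are enharmonically equivalent.

Yes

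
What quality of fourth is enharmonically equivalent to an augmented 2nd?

doubly diminished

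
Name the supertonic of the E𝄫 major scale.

The Ebb major scale runs Ebb Fb Gb Abb Bbb Cb Db.
Degree 2 is Fb.

Fb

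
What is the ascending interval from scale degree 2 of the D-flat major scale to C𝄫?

Scale degree 2 of Db major is Eb.
Eb up to Cbb: letters E→C make it a sixth; 7 semitones makes it diminished.

diminished sixth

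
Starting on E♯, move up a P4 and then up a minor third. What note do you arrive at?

A perfect fourth up from E# is A# (letter A, 5 semitones up).
A minor third up from A# is C# (letter C, 3 semitones up).

C#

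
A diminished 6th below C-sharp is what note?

E##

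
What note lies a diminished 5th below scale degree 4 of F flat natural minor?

Eb

Scale degree 4 of Fb natural minor is Bbb.
A diminished fifth (6 semitones) below Bbb lands on the letter E, giving Eb.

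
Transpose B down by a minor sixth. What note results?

B down a major sixth is D, so the target letter is D.
From B, a minor sixth is 8 semitones down: D#.

D#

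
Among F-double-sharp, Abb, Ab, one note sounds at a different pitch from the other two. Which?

Ab

In 12-tone equal temperament, enharmonic equivalents share a pitch class. F## is pitch class 7; Abb is pitch class 7; Ab is pitch class 8.
F## and Abb share pitch class 7, while Ab is pitch class 8.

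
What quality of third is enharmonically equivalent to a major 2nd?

A major second spans 2 semitones.
A third spanning 2 semitones is diminished (the major third is 4).

diminished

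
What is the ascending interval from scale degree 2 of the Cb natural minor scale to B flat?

major sixth

Scale degree 2 of Cb natural minor is Db.
Db up to Bb: letters D→B make it a sixth; 9 semitones makes it major.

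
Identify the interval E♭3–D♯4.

augmented seventh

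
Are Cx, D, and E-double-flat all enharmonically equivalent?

Yes

C## = pitch class 2 and D = pitch class 2 and Ebb = pitch class 2 — the same pitch class, so they are enharmonic equivalents.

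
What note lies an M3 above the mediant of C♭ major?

G

The mediant of Cb major is Eb.
A major third (4 semitones) above Eb lands on the letter G, giving G.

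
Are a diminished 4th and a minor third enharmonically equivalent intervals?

A diminished fourth spans 4 semitones; a minor third spans 3.
The spans differ, so they are not enharmonic equivalents.

No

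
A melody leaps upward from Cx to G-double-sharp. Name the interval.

perfect fifth

Counting letters C–D–E–F–G gives a fifth.
C##→G## = 7 semitones, exactly the perfect fifth.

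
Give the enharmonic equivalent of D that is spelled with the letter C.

C##

D is pitch class 2. The letter C alone is pitch class 0.
To reach pitch class 2 from C requires an offset of +2 semitones, i.e. double sharp: C##.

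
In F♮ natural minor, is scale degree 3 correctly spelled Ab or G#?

Ab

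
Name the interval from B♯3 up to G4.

diminished sixth

The letter names run B→G, a span of 5 letter steps, so the interval is some kind of sixth.
B# to G is 7 semitones. A major sixth is 9, so 7 makes it diminished.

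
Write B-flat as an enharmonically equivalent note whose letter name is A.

Plain A sits 1 semitone below Bb, so on the letter A the same pitch needs a sharp: A#.

A#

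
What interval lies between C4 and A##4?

Counting letters C–D–E–F–G–A gives a sixth.
C→A## = 11 semitones, 2 wider than the major sixth (9), so doubly augmented.

doubly augmented sixth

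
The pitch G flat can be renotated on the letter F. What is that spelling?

Plain F sits 1 semitone below Gb, so on the letter F the same pitch needs a sharp: F#.

F#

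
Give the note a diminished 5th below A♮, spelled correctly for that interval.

D#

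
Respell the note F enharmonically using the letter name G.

F is pitch class 5. The letter G alone is pitch class 7.
To reach pitch class 5 from G requires an offset of -2 semitones, i.e. double flat: Gbb.

Gbb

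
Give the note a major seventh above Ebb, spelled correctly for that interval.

A seventh above E lands on the letter D.
A major seventh spans 11 semitones, so Ebb moves to pitch class 1. On the letter D that is Db.

Db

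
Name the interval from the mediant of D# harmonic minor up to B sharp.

augmented fourth

The mediant of D# harmonic minor is F#.
F# up to B#: letters F→B make it a fourth; 6 semitones makes it augmented.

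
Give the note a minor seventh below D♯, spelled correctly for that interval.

D down a major seventh is Eb, so the target letter is E.
From D#, a minor seventh is 10 semitones down: E#.

E#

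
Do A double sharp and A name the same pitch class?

Two spellings are enharmonically equivalent only if they share a pitch class.
Here A## → 11, A → 9; 9 ≠ 11, so they are not.

No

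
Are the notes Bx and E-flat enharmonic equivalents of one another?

No

B## is pitch class 1; Eb is pitch class 3.
The pitch classes differ (1 vs. 3), so they are not enharmonic equivalents.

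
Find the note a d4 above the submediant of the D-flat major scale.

Ebb

The submediant of Db major is Bb.
A diminished fourth (4 semitones) above Bb lands on the letter E, giving Ebb.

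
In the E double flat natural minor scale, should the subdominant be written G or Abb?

Abb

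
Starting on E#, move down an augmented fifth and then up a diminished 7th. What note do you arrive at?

An augmented fifth down from E# is A (letter A, 8 semitones down).
A diminished seventh up from A is Gb (letter G, 9 semitones up).

Gb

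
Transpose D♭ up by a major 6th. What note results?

Bb

A sixth above D lands on the letter B.
A major sixth spans 9 semitones, so Db moves to pitch class 10. On the letter B that is Bb.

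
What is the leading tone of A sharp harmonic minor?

The A# harmonic minor scale runs A# B# C# D# E# F# G##.
Degree 7 is G##.

G##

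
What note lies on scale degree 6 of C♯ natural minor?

Degree 6 takes the letter 5 steps above C, which is A.
In natural minor, degree 6 sits 8 semitones above the tonic. C# + 8 semitones is pitch class 9, spelled on A as A.

A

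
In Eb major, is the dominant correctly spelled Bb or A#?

Bb

Each scale degree takes a distinct letter name. Degree 5 of a scale on E must use the letter B.
Bb and A# are enharmonically the same pitch, but only Bb uses the letter B, so it is the correct spelling here.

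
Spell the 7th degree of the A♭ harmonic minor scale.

G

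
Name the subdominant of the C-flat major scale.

Fb

Degree 4 takes the letter 3 steps above C, which is F.
In major, degree 4 sits 5 semitones above the tonic. Cb + 5 semitones is pitch class 4, spelled on F as Fb.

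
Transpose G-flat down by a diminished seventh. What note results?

A

G down a major seventh is Ab, so the target letter is A.
From Gb, a diminished seventh is 9 semitones down: A.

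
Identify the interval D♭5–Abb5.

diminished fifth

Counting letters D–E–F–G–A gives a fifth.
Db→Abb = 6 semitones, 1 narrower than the perfect fifth (7), so diminished.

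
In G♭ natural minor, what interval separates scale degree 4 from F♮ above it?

Scale degree 4 of Gb natural minor is Cb.
Cb up to F: letters C→F make it a fourth; 6 semitones makes it augmented.

augmented fourth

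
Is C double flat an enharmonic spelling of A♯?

Yes

Cbb is pitch class 10; A# is pitch class 10.
All spellings map to pitch class 10, so they are enharmonically equivalent.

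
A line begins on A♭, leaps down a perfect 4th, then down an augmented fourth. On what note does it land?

Bbb

A perfect fourth down from Ab is Eb (letter E, 5 semitones down).
An augmented fourth down from Eb is Bbb (letter B, 6 semitones down).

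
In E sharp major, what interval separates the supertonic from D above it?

diminished sixth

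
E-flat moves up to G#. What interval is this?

The letter names run E→G, a span of 2 letter steps, so the interval is some kind of third.
Eb to G# is 5 semitones. A major third is 4, so 5 makes it augmented.

augmented third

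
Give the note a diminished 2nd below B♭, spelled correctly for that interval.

B down a major second is A, so the target letter is A.
From Bb, a diminished second is 0 semitones down: A#.

A#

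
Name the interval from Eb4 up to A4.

augmented fourth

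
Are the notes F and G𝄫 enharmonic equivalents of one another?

F is pitch class 5; Gbb is pitch class 5.
All spellings map to pitch class 5, so they are enharmonically equivalent.

Yes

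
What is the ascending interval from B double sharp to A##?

Counting letters B–C–D–E–F–G–A gives a seventh.
B##→A## = 10 semitones, 1 narrower than the major seventh (11), so minor.

minor seventh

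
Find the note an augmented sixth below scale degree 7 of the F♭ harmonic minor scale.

Scale degree 7 of Fb harmonic minor is Eb.
An augmented sixth (10 semitones) below Eb lands on the letter G, giving Gbb.

Gbb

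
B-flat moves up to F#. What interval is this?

augmented fifth

Counting letters B–C–D–E–F gives a fifth.
Bb→F# = 8 semitones, 1 wider than the perfect fifth (7), so augmented.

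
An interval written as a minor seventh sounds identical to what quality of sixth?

A minor seventh spans 10 semitones.
A sixth spanning 10 semitones is augmented (the major sixth is 9).

augmented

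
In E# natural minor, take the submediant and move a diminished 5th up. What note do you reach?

G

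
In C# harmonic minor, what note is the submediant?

Degree 6 takes the letter 5 steps above C, which is A.
In harmonic minor, degree 6 sits 8 semitones above the tonic. C# + 8 semitones is pitch class 9, spelled on A as A.

A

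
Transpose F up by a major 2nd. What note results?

A second above F lands on the letter G.
A major second spans 2 semitones, so F moves to pitch class 7. On the letter G that is G.

G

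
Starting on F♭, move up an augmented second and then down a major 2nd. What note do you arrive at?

F

An augmented second up from Fb is G (letter G, 3 semitones up).
A major second down from G is F (letter F, 2 semitones down).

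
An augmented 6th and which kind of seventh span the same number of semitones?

minor

An augmented sixth spans 10 semitones.
A seventh spanning 10 semitones is minor (the major seventh is 11).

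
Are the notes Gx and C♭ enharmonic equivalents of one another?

No

Two spellings are enharmonically equivalent only if they share a pitch class.
Here G## → 9, Cb → 11; 9 ≠ 11, so they are not.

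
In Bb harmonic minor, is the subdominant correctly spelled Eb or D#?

Eb

Each scale degree takes a distinct letter name. Degree 4 of a scale on B must use the letter E.
Eb and D# are enharmonically the same pitch, but only Eb uses the letter E, so it is the correct spelling here.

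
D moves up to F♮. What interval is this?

Counting letters D–E–F gives a third.
D→F = 3 semitones, 1 narrower than the major third (4), so minor.

minor third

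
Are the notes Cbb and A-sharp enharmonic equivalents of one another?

Cbb is pitch class 10; A# is pitch class 10.
All spellings map to pitch class 10, so they are enharmonically equivalent.

Yes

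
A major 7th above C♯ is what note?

A seventh above C lands on the letter B.
A major seventh spans 11 semitones, so C# moves to pitch class 0. On the letter B that is B#.

B#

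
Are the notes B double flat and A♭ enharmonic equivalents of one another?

No

Two spellings are enharmonically equivalent only if they share a pitch class.
Here Bbb → 9, Ab → 8; 8 ≠ 9, so they are not.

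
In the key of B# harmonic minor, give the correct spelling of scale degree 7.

The B# harmonic minor scale runs B# C## D# E# F## G# A##.
Degree 7 is A##.

A##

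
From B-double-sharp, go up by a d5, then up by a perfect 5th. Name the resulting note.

C##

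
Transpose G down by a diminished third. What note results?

E#

G down a major third is Eb, so the target letter is E.
From G, a diminished third is 2 semitones down: E#.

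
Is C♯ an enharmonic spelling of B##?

C# is pitch class 1; B## is pitch class 1.
All spellings map to pitch class 1, so they are enharmonically equivalent.

Yes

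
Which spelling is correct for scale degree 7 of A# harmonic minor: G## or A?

Each scale degree takes a distinct letter name. Degree 7 of a scale on A must use the letter G.
G## and A are enharmonically the same pitch, but only G## uses the letter G, so it is the correct spelling here.

G##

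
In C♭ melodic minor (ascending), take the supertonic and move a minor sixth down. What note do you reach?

The supertonic of Cb melodic minor (ascending) is Db.
A minor sixth (8 semitones) below Db lands on the letter F, giving F.

F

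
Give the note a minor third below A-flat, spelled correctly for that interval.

A third below A lands on the letter F.
A minor third spans 3 semitones, so Ab moves to pitch class 5. On the letter F that is F.

F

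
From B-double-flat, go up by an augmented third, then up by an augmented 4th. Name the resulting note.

G#

An augmented third up from Bbb is D (letter D, 5 semitones up).
An augmented fourth up from D is G# (letter G, 6 semitones up).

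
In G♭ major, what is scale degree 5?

The Gb major scale runs Gb Ab Bb Cb Db Eb F.
Degree 5 is Db.

Db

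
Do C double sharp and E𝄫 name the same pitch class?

Yes

C## = pitch class 2 and Ebb = pitch class 2 — the same pitch class, so they are enharmonic equivalents.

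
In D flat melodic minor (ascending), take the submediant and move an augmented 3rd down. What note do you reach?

Gbb

The submediant of Db melodic minor (ascending) is Bb.
An augmented third (5 semitones) below Bb lands on the letter G, giving Gbb.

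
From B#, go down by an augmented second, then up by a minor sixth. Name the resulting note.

An augmented second down from B# is A (letter A, 3 semitones down).
A minor sixth up from A is F (letter F, 8 semitones up).

F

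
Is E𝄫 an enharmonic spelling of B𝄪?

Two spellings are enharmonically equivalent only if they share a pitch class.
Here Ebb → 2, B## → 1; 1 ≠ 2, so they are not.

No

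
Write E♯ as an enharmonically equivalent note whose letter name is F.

F

E# is pitch class 5. The letter F alone is pitch class 5.
Pitch class 5 on F needs no accidental: F.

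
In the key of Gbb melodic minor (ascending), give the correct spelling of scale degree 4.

Degree 4 takes the letter 3 steps above G, which is C.
In melodic minor (ascending), degree 4 sits 5 semitones above the tonic. Gbb + 5 semitones is pitch class 10, spelled on C as Cbb.

Cbb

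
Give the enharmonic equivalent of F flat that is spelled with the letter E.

Plain E sits at the same pitch as Fb, so on the letter E the same pitch needs a natural: E.

E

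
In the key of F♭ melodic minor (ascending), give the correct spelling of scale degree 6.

Degree 6 takes the letter 5 steps above F, which is D.
In melodic minor (ascending), degree 6 sits 9 semitones above the tonic. Fb + 9 semitones is pitch class 1, spelled on D as Db.

Db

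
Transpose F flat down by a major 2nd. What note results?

A second below F lands on the letter E.
A major second spans 2 semitones, so Fb moves to pitch class 2. On the letter E that is Ebb.

Ebb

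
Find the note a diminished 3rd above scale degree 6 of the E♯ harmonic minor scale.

Eb

Scale degree 6 of E# harmonic minor is C#.
A diminished third (2 semitones) above C# lands on the letter E, giving Eb.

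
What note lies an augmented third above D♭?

A third above D lands on the letter F.
An augmented third spans 5 semitones, so Db moves to pitch class 6. On the letter F that is F#.

F#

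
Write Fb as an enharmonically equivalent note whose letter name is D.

D##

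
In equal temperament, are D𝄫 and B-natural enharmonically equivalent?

No

Dbb is pitch class 0; B is pitch class 11.
The pitch classes differ (0 vs. 11), so they are not enharmonic equivalents.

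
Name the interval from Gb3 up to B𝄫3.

minor third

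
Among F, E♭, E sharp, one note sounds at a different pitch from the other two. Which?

Eb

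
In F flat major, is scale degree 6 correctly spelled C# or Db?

Each scale degree takes a distinct letter name. Degree 6 of a scale on F must use the letter D.
Db and C# are enharmonically the same pitch, but only Db uses the letter D, so it is the correct spelling here.

Db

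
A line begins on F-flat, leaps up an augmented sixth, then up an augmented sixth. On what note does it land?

B#

An augmented sixth up from Fb is D (letter D, 10 semitones up).
An augmented sixth up from D is B# (letter B, 10 semitones up).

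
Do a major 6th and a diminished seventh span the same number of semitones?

A major sixth spans 9 semitones; a diminished seventh spans 9.
They are enharmonically equivalent.

Yes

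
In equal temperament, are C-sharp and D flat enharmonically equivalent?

C# = pitch class 1 and Db = pitch class 1 — the same pitch class, so they are enharmonic equivalents.

Yes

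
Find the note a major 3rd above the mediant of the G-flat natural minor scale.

The mediant of Gb natural minor is Bbb.
A major third (4 semitones) above Bbb lands on the letter D, giving Db.

Db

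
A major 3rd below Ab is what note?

Fb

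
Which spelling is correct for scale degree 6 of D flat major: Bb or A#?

Each scale degree takes a distinct letter name. Degree 6 of a scale on D must use the letter B.
Bb and A# are enharmonically the same pitch, but only Bb uses the letter B, so it is the correct spelling here.

Bb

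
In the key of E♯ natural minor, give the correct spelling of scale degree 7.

D#

The E# natural minor scale runs E# F## G# A# B# C# D#.
Degree 7 is D#.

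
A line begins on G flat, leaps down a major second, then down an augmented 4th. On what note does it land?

Cbb

A major second down from Gb is Fb (letter F, 2 semitones down).
An augmented fourth down from Fb is Cbb (letter C, 6 semitones down).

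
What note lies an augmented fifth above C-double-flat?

Gb

A fifth above C lands on the letter G.
An augmented fifth spans 8 semitones, so Cbb moves to pitch class 6. On the letter G that is Gb.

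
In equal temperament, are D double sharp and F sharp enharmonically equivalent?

D## is pitch class 4; F# is pitch class 6.
The pitch classes differ (4 vs. 6), so they are not enharmonic equivalents.

No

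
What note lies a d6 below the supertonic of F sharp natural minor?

The supertonic of F# natural minor is G#.
A diminished sixth (7 semitones) below G# lands on the letter B, giving B##.

B##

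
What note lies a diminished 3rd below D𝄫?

Bb

A third below D lands on the letter B.
A diminished third spans 2 semitones, so Dbb moves to pitch class 10. On the letter B that is Bb.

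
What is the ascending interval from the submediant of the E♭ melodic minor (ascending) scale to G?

The submediant of Eb melodic minor (ascending) is C.
C up to G: letters C→G make it a fifth; 7 semitones makes it perfect.

perfect fifth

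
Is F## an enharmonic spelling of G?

F## = pitch class 7 and G = pitch class 7 — the same pitch class, so they are enharmonic equivalents.

Yes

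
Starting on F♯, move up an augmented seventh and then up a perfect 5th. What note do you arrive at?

B##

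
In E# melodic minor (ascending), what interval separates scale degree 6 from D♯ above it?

Scale degree 6 of E# melodic minor (ascending) is C##.
C## up to D#: letters C→D make it a second; 1 semitone makes it minor.

minor second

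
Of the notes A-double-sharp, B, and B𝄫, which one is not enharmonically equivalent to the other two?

In 12-tone equal temperament, enharmonic equivalents share a pitch class. A## is pitch class 11; B is pitch class 11; Bbb is pitch class 9.
A## and B share pitch class 11, while Bbb is pitch class 9.

Bbb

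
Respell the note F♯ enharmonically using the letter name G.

F# is pitch class 6. The letter G alone is pitch class 7.
To reach pitch class 6 from G requires an offset of -1 semitone, i.e. flat: Gb.

Gb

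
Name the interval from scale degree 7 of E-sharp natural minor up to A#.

Scale degree 7 of E# natural minor is D#.
D# up to A#: letters D→A make it a fifth; 7 semitones makes it perfect.

perfect fifth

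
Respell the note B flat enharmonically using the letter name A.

Plain A sits 1 semitone below Bb, so on the letter A the same pitch needs a sharp: A#.

A#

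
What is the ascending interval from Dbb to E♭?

augmented second

Counting letters D–E gives a second.
Dbb→Eb = 3 semitones, 1 wider than the major second (2), so augmented.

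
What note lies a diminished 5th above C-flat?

Gbb

C up a perfect fifth is G, so the target letter is G.
From Cb, a diminished fifth is 6 semitones up: Gbb.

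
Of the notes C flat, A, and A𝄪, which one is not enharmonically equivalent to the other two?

In 12-tone equal temperament, enharmonic equivalents share a pitch class. Cb is pitch class 11; A is pitch class 9; A## is pitch class 11.
Cb and A## share pitch class 11, while A is pitch class 9.

A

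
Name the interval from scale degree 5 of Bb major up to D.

major sixth

Scale degree 5 of Bb major is F.
F up to D: letters F→D make it a sixth; 9 semitones makes it major.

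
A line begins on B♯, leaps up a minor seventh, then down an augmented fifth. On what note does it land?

A minor seventh up from B# is A# (letter A, 10 semitones up).
An augmented fifth down from A# is D (letter D, 8 semitones down).

D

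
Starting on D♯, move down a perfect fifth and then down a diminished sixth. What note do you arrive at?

A perfect fifth down from D# is G# (letter G, 7 semitones down).
A diminished sixth down from G# is B## (letter B, 7 semitones down).

B##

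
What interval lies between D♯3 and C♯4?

The letter names run D→C, a span of 6 letter steps, so the interval is some kind of seventh.
D# to C# is 10 semitones. A major seventh is 11, so 10 makes it minor.

minor seventh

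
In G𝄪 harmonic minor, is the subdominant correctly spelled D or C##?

Each scale degree takes a distinct letter name. Degree 4 of a scale on G must use the letter C.
C## and D are enharmonically the same pitch, but only C## uses the letter C, so it is the correct spelling here.

C##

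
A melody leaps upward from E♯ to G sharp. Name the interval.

The letter names run E→G, a span of 2 letter steps, so the interval is some kind of third.
E# to G# is 3 semitones. A major third is 4, so 3 makes it minor.

minor third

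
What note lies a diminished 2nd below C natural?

A second below C lands on the letter B.
A diminished second spans 0 semitones, so C moves to pitch class 0. On the letter B that is B#.

B#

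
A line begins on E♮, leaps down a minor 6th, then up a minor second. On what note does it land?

A

A minor sixth down from E is G# (letter G, 8 semitones down).
A minor second up from G# is A (letter A, 1 semitone up).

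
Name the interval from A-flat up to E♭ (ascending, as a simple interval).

The letter names run A→E, a span of 4 letter steps, so the interval is some kind of fifth.
Ab to Eb is 7 semitones. A perfect fifth is 7, so 7 makes it perfect.

perfect fifth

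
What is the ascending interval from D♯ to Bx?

The letter names run D→B, a span of 5 letter steps, so the interval is some kind of sixth.
D# to B## is 10 semitones. A major sixth is 9, so 10 makes it augmented.

augmented sixth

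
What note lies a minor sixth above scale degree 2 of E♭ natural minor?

Db

Scale degree 2 of Eb natural minor is F.
A minor sixth (8 semitones) above F lands on the letter D, giving Db.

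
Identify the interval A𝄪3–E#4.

Counting letters A–B–C–D–E gives a fifth.
A##→E# = 6 semitones, 1 narrower than the perfect fifth (7), so diminished.

diminished fifth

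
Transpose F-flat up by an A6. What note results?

D

F up a major sixth is D, so the target letter is D.
From Fb, an augmented sixth is 10 semitones up: D.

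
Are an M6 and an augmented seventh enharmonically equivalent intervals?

No

A major sixth spans 9 semitones; an augmented seventh spans 12.
The spans differ, so they are not enharmonic equivalents.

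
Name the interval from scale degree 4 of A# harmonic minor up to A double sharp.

augmented fifth

Scale degree 4 of A# harmonic minor is D#.
D# up to A##: letters D→A make it a fifth; 8 semitones makes it augmented.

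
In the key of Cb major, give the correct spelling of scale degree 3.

Eb

The Cb major scale runs Cb Db Eb Fb Gb Ab Bb.
Degree 3 is Eb.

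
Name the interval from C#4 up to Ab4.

diminished sixth

The letter names run C→A, a span of 5 letter steps, so the interval is some kind of sixth.
C# to Ab is 7 semitones. A major sixth is 9, so 7 makes it diminished.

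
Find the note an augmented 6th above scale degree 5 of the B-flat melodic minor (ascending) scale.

Scale degree 5 of Bb melodic minor (ascending) is F.
An augmented sixth (10 semitones) above F lands on the letter D, giving D#.

D#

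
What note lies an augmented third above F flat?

F up a major third is A, so the target letter is A.
From Fb, an augmented third is 5 semitones up: A.

A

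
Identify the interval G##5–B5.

Counting letters G–A–B gives a third.
G##→B = 2 semitones, 2 narrower than the major third (4), so diminished.

diminished third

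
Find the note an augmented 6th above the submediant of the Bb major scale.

E#

The submediant of Bb major is G.
An augmented sixth (10 semitones) above G lands on the letter E, giving E#.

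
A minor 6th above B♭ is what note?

Gb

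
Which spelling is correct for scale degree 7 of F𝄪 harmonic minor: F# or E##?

Each scale degree takes a distinct letter name. Degree 7 of a scale on F must use the letter E.
E## and F# are enharmonically the same pitch, but only E## uses the letter E, so it is the correct spelling here.

E##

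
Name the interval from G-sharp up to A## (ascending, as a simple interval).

augmented second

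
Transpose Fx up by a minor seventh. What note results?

F up a major seventh is E, so the target letter is E.
From F##, a minor seventh is 10 semitones up: E#.

E#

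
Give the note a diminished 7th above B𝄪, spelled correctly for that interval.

A#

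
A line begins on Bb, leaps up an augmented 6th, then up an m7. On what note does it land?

F#

An augmented sixth up from Bb is G# (letter G, 10 semitones up).
A minor seventh up from G# is F# (letter F, 10 semitones up).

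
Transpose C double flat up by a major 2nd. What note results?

Dbb

C up a major second is D, so the target letter is D.
From Cbb, a major second is 2 semitones up: Dbb.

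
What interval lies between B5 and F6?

diminished fifth

The letter names run B→F, a span of 4 letter steps, so the interval is some kind of fifth.
B to F is 6 semitones. A perfect fifth is 7, so 6 makes it diminished.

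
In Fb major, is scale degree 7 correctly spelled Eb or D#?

Eb

Each scale degree takes a distinct letter name. Degree 7 of a scale on F must use the letter E.
Eb and D# are enharmonically the same pitch, but only Eb uses the letter E, so it is the correct spelling here.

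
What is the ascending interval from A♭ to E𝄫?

The letter names run A→E, a span of 4 letter steps, so the interval is some kind of fifth.
Ab to Ebb is 6 semitones. A perfect fifth is 7, so 6 makes it diminished.

diminished fifth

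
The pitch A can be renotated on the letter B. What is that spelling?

Bbb

Plain B sits 2 semitones above A, so on the letter B the same pitch needs a double flat: Bbb.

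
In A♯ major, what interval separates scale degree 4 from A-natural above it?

diminished fifth

Scale degree 4 of A# major is D#.
D# up to A: letters D→A make it a fifth; 6 semitones makes it diminished.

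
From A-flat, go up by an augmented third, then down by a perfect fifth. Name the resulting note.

F#

An augmented third up from Ab is C# (letter C, 5 semitones up).
A perfect fifth down from C# is F# (letter F, 7 semitones down).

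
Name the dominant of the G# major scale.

D#

Degree 5 takes the letter 4 steps above G, which is D.
In major, degree 5 sits 7 semitones above the tonic. G# + 7 semitones is pitch class 3, spelled on D as D#.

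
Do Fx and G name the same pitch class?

F## = pitch class 7 and G = pitch class 7 — the same pitch class, so they are enharmonic equivalents.

Yes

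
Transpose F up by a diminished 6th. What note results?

F up a major sixth is D, so the target letter is D.
From F, a diminished sixth is 7 semitones up: Dbb.

Dbb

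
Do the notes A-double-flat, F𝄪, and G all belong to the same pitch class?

Yes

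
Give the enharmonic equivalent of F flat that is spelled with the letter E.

E

Plain E sits at the same pitch as Fb, so on the letter E the same pitch needs a natural: E.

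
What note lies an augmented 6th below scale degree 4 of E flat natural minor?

Cbb

Scale degree 4 of Eb natural minor is Ab.
An augmented sixth (10 semitones) below Ab lands on the letter C, giving Cbb.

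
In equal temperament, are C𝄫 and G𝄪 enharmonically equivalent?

No

Cbb is pitch class 10; G## is pitch class 9.
The pitch classes differ (10 vs. 9), so they are not enharmonic equivalents.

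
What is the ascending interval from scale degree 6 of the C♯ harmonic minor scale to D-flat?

Scale degree 6 of C# harmonic minor is A.
A up to Db: letters A→D make it a fourth; 4 semitones makes it diminished.

diminished fourth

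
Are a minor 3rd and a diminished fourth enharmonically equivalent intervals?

No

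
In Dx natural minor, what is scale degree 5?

A##

Degree 5 takes the letter 4 steps above D, which is A.
In natural minor, degree 5 sits 7 semitones above the tonic. D## + 7 semitones is pitch class 11, spelled on A as A##.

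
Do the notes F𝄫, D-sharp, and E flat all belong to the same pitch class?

Yes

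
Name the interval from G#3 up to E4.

Counting letters G–A–B–C–D–E gives a sixth.
G#→E = 8 semitones, 1 narrower than the major sixth (9), so minor.

minor sixth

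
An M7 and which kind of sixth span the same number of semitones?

doubly augmented

A major seventh spans 11 semitones.
A sixth spanning 11 semitones is doubly augmented (the major sixth is 9).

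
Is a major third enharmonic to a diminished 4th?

Yes

A major third spans 4 semitones; a diminished fourth spans 4.
They are enharmonically equivalent.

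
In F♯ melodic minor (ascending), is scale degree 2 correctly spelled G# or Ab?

G#

Each scale degree takes a distinct letter name. Degree 2 of a scale on F must use the letter G.
G# and Ab are enharmonically the same pitch, but only G# uses the letter G, so it is the correct spelling here.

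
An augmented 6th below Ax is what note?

A sixth below A lands on the letter C.
An augmented sixth spans 10 semitones, so A## moves to pitch class 1. On the letter C that is C#.

C#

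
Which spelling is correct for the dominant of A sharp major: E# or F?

E#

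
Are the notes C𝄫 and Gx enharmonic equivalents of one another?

No

Cbb is pitch class 10; G## is pitch class 9.
The pitch classes differ (10 vs. 9), so they are not enharmonic equivalents.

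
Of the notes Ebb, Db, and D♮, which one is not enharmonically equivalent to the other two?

In 12-tone equal temperament, enharmonic equivalents share a pitch class. Ebb is pitch class 2; Db is pitch class 1; D is pitch class 2.
Ebb and D share pitch class 2, while Db is pitch class 1.

Db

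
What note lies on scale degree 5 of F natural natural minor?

C

The F natural minor scale runs F G Ab Bb C Db Eb.
Degree 5 is C.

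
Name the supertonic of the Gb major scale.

Ab

The Gb major scale runs Gb Ab Bb Cb Db Eb F.
Degree 2 is Ab.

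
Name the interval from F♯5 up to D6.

Counting letters F–G–A–B–C–D gives a sixth.
F#→D = 8 semitones, 1 narrower than the major sixth (9), so minor.

minor sixth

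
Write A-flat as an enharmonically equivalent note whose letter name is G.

G#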